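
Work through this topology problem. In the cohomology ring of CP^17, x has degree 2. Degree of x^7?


|x| = 2 in H^*(CP^n).
|x^7| = 7 * |x| = 7 * 2 = 14

14


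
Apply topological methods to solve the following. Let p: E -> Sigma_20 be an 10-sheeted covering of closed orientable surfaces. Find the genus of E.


For an n-sheeted cover: chi(E) = n * chi(B).
chi(Sigma_20) = 2 - 2*20 = -38.
chi(E) = 10 * (-38) = -380.
genus(E) = (2 - chi(E))/2 = (2 - (-380))/2 = 382/2 = 191

191


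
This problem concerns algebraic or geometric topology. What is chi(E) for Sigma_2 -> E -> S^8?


chi(S^8) = 2 (n even), chi(Sigma_2) = 2 - 2*2 = -2.
chi(E) = 2 * (-2) = -4

-4


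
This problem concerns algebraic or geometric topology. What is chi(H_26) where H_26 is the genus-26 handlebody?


A genus-g handlebody deformation retracts to a wedge of g circles.
chi(vee_g S^1) = 1 - g.
chi(H_26) = 1 - 26 = -25

-25


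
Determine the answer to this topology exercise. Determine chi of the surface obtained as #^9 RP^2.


For a non-orientable closed surface with k crosscaps: chi = 2 - k.
Here k = 9.
chi = 2 - 9 = -7

-7


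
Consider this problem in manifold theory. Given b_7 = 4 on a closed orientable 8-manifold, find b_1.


Poincare duality for closed orientable n-manifolds: b_k = b_{n-k}.
Here n = 8, so b_1 = b_7 = 4

4


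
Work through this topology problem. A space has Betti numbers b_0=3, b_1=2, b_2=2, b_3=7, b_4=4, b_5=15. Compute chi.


chi = sum_k (-1)^k b_k.
= (3) + (-2) + (2) + (-7) + (4) + (-15)
= -15

-15


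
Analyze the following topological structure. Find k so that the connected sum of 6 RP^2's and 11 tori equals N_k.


Since a >= 1, the sum is non-orientable; each T^2 can be replaced by RP^2 # RP^2 (since T^2#RP^2 = 3RP^2).
Total crosscaps k = 6 + 2*11 = 28.
Check via chi: chi = 6*1 + 11*0 - (6+11-1)*2 = -26 = 2 - k = -26. Consistent.

28


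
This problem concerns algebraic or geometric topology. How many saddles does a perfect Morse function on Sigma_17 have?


A perfect Morse function has m_k = b_k.
For Sigma_17: b_0=1, b_1=2g=34, b_2=1.
Saddles m_1 = 2g = 34

34


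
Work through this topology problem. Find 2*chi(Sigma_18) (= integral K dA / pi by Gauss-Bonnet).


Gauss-Bonnet: integral K dA = 2*pi*chi(M).
chi(Sigma_18) = 2 - 2*18 = -34.
(integral K dA)/pi = 2*chi = 2*(-34) = -68

-68


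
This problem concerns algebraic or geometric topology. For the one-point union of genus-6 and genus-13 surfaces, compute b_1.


For a wedge: H_1(A v B) = H_1(A) + H_1(B).
b_1(Sigma_6) = 12, b_1(Sigma_13) = 26.
b_1 = 12 + 26 = 38

38


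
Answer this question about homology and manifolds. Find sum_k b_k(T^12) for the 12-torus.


b_k(T^12) = C(12,k), so the sum over k is sum_k C(12,k) = 2^12.
Total = 2^12 = 4096

4096


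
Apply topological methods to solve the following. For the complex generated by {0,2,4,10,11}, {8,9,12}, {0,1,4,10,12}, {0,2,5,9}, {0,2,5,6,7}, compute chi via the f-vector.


Enumerate all faces; f-vector: f_0=12, f_1=32, f_2=33, f_3=16, f_4=3.
chi = sum (-1)^k f_k = 0

0


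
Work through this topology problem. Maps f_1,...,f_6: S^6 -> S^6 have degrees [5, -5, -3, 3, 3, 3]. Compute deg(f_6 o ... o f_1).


Degree is multiplicative: deg(composition) = product of degrees.
= (5) * (-5) * (-3) * (3) * (3) * (3) = 2025

2025


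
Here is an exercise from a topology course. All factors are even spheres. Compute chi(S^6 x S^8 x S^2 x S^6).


chi is multiplicative: chi(X x Y) = chi(X) chi(Y).
Each even-dim sphere has chi = 2. There are 4 factors.
chi = 2^4 = 16

16


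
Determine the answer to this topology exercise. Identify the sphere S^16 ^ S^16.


S^m ^ S^n = S^{m+n}.
k = 16 + 16 = 32

32


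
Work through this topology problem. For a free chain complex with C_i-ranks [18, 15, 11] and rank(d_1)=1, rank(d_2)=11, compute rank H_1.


rank H_k = rank(ker d_k) - rank(im d_{k+1}).
rank(ker d_1) = rank(C_1) - rank(d_1) = 15 - 1 = 14.
rank(im d_{1+1}) = 11.
rank H_1 = 14 - 11 = 3

3


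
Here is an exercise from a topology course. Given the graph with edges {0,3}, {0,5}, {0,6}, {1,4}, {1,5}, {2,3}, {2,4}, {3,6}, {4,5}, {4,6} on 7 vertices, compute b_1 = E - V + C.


b_1 = E - V + (number of components).
E = 10, V = 7, components = 1.
b_1 = 10 - 7 + 1 = 4

4


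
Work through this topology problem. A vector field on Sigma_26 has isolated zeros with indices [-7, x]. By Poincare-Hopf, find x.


Poincare-Hopf: sum of indices = chi(M).
chi(Sigma_26) = 2 - 2*26 = -50.
Sum of known indices = -7.
x = chi - (sum known) = -50 - (-7) = -43

-43


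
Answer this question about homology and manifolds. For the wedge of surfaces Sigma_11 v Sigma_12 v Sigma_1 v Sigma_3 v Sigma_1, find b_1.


For a wedge X v Y: reduced H_k(X v Y) = H_k(X) + H_k(Y).
Each Sigma_g contributes b_1 = 2g.
b_1 = 22 + 24 + 2 + 6 + 2 = 56

56


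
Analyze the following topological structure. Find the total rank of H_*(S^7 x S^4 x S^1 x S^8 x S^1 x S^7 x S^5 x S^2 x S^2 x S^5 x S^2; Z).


Total Betti number is multiplicative under products.
Each S^d (d>=1) has total Betti number 2.
There are 11 sphere factors.
Total = 2^11 = 2048

2048


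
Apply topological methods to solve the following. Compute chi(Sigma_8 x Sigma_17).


chi(Sigma_8) = 2 - 2*8 = -14
chi(Sigma_17) = 2 - 2*17 = -32
chi(product) = (-14) * (-32) = 448

448


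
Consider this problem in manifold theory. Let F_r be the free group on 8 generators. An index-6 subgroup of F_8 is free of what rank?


Nielsen-Schreier: an index-n subgroup of F_r is free of rank 1 + n(r-1).
Equivalently: chi(cover) = n*chi(base); chi(vee_r S^1) = 1 - 8 = -7.
chi(E) = 6*(-7) = -42; rank = 1 - chi(E) = 1 - (-42) = 43.
rank = 1 + 6*(8-1) = 1 + 42 = 43

43


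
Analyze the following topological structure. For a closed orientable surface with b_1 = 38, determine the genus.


For a closed orientable surface: b_1 = 2g.
38 = 2g
g = 38 / 2 = 19

19


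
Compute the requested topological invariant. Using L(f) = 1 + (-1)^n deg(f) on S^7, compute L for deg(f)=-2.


On S^7: L(f) = tr(f_0*) + (-1)^7 tr(f_7*) = 1 + (-1)^7 * deg(f).
L(f) = 1 + (-1)^7 * -2 = 1 + 2 = 3

3


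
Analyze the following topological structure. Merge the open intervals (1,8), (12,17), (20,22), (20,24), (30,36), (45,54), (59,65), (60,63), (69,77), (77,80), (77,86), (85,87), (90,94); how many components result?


Sort and merge overlapping open intervals.
Merged: (1,8), (12,17), (20,24), (30,36), (45,54), (59,65), (69,77), (77,87), (90,94).
Number of components = 9

9


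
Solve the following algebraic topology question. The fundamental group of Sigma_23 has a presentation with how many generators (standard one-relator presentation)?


Standard presentation: pi_1(Sigma_g) = <a_1,b_1,...,a_g,b_g | [a_1,b_1]...[a_g,b_g] = 1>.
Number of generators = 2g = 2*23 = 46

46


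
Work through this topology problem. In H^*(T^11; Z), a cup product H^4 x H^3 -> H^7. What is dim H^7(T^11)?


Cup product: H^p x H^q -> H^{p+q}; here p+q = 4+3 = 7.
rank H^k(T^n) = C(n,k).
C(11,7) = 330

330


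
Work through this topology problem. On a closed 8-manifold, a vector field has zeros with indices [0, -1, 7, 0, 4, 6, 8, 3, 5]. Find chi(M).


Poincare-Hopf: chi(M) = sum of indices of zeros.
chi = (0) + (-1) + (7) + (0) + (4) + (6) + (8) + (3) + (5) = 32

32


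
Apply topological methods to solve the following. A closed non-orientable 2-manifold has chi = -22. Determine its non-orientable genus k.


chi = 2 - k for closed non-orientable surfaces with k crosscaps.
-22 = 2 - k
k = 2 - (-22) = 24

24


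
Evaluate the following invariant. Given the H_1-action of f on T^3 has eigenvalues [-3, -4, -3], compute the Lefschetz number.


For a torus self-map: L(f) = det(I - A) where A acts on H_1.
L(f) = (1--3) * (1--4) * (1--3) = 4 * 5 * 4 = 80

80


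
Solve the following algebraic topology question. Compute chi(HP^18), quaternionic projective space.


HP^18 has one cell in each dimension 0, 4, ..., 4*18 (18+1 cells, all even-dim).
chi = 18 + 1 = 19

19


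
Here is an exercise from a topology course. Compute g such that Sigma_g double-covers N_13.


chi(N_13) = 2 - 13 = -11.
Double cover: chi(Sigma_g) = 2 * chi(N_13) = 2*(-11) = -22.
2 - 2g = -22, so g = (2 - (-22))/2 = 24/2 = 12

12


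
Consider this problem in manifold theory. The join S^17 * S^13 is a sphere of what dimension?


Join of spheres: S^m * S^n = S^{m+n+1}.
dim = 17 + 13 + 1 = 31

31


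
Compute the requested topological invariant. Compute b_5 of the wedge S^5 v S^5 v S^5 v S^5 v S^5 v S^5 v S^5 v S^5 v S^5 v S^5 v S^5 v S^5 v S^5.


For a wedge of spheres, H_k (k>0) is free on one generator per sphere of dimension k.
Spheres of dimension 5: count = 13.
b_5 = 13

13


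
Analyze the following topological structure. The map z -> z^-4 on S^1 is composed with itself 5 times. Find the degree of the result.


deg(f) = -4. Degree is multiplicative: deg(f^5) = (deg f)^5.
deg(f^5) = (-4)^5 = -1024

-1024


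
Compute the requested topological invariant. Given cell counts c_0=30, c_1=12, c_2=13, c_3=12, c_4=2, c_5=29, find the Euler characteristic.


chi = sum_k (-1)^k c_k.
= (-1)^0*30 + (-1)^1*12 + (-1)^2*13 + (-1)^3*12 + (-1)^4*2 + (-1)^5*29
= (30) + (-12) + (13) + (-12) + (2) + (-29)
= -8

-8


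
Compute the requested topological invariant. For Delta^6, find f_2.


Delta^6 has 6+1 vertices. A 2-face is a choice of 2+1 vertices.
f_2 = C(6+1, 2+1) = C(7,3) = 35

35


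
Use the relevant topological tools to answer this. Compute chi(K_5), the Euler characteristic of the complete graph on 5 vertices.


K_5: V = 5, E = C(5,2) = 10.
chi = V - E = 5 - 10 = -5

-5


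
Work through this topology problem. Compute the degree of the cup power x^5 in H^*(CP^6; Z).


|x| = 2 in H^*(CP^n).
|x^5| = 5 * |x| = 5 * 2 = 10

10


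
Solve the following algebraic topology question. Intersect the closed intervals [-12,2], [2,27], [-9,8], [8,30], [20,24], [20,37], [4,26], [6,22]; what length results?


Intersection = [max(a_i), min(b_i)] = [20, 2].
Since 20 > 2, the intersection is empty.
Length = 0

0


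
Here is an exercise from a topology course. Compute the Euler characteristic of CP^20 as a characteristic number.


For any closed oriented manifold, <e(TM),[M]> = chi(M).
chi(CP^20) = 20+1 = 21

21


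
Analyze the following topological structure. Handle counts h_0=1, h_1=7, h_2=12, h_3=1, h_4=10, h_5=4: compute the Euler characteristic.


Handles of index k contribute (-1)^k to chi (same as CW cells).
chi = (1) + (-7) + (12) + (-1) + (10) + (-4) = 11

11


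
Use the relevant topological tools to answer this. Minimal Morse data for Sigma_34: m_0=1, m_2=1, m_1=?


A perfect Morse function has m_k = b_k.
For Sigma_34: b_0=1, b_1=2g=68, b_2=1.
Saddles m_1 = 2g = 68

68


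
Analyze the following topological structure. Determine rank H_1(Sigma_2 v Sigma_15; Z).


For a wedge: H_1(A v B) = H_1(A) + H_1(B).
b_1(Sigma_2) = 4, b_1(Sigma_15) = 30.
b_1 = 4 + 30 = 34

34


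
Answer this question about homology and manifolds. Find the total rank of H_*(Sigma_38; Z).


For Sigma_38: b_0 = 1, b_1 = 2g = 76, b_2 = 1.
Total = 1 + 76 + 1 = 78

78


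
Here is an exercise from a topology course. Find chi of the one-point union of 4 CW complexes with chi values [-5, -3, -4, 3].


chi(A v B) = chi(A) + chi(B) - 1 (one point identified).
For 4 spaces: chi = (sum chi_i) - (4 - 1).
sum = -9; chi = -9 - 3 = -12

-12


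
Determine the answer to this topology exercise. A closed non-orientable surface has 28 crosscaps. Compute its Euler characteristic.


For a non-orientable closed surface with k crosscaps: chi = 2 - k.
Here k = 28.
chi = 2 - 28 = -26

-26


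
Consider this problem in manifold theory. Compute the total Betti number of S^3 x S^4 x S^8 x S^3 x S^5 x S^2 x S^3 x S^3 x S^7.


Total Betti number is multiplicative under products.
Each S^d (d>=1) has total Betti number 2.
There are 9 sphere factors.
Total = 2^9 = 512

512


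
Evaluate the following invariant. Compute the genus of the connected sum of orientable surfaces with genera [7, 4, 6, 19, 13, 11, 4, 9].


Genus is additive under connected sum of orientable surfaces.
g = 7 + 4 + 6 + 19 + 13 + 11 + 4 + 9 = 73

73


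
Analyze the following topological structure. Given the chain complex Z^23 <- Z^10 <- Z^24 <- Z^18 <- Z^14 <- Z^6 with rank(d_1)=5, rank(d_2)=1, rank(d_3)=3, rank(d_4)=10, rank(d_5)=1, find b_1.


rank H_k = rank(ker d_k) - rank(im d_{k+1}).
rank(ker d_1) = rank(C_1) - rank(d_1) = 10 - 5 = 5.
rank(im d_{1+1}) = 1.
rank H_1 = 5 - 1 = 4

4


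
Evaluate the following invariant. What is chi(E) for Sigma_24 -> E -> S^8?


chi(S^8) = 2 (n even), chi(Sigma_24) = 2 - 2*24 = -46.
chi(E) = 2 * (-46) = -92

-92


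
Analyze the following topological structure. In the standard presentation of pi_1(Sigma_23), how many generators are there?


Standard presentation: pi_1(Sigma_g) = <a_1,b_1,...,a_g,b_g | [a_1,b_1]...[a_g,b_g] = 1>.
Number of generators = 2g = 2*23 = 46

46


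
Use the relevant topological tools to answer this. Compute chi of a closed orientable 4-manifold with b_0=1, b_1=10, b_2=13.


By Poincare duality b_k = b_{4-k}, so full Betti numbers: b_0=1, b_1=10, b_2=13, b_3=10, b_4=1.
chi = sum (-1)^k b_k = -5

-5


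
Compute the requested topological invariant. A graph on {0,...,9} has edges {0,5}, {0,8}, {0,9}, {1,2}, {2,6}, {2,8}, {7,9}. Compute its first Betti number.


b_1 = E - V + (number of components).
E = 7, V = 10, components = 3.
b_1 = 7 - 10 + 3 = 0

0


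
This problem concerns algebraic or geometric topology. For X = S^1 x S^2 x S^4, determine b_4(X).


Each S^d has Poincare polynomial 1 + t^d.
The product S^1 x S^2 x S^4 has Poincare polynomial prod(1+t^d_i).
Expanding: b_0=1, b_1=1, b_2=1, b_3=1, b_4=1, b_5=1, b_6=1, b_7=1.
b_4 = 1

1


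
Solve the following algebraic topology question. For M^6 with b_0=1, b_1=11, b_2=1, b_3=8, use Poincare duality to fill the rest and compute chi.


By Poincare duality b_k = b_{6-k}, so full Betti numbers: b_0=1, b_1=11, b_2=1, b_3=8, b_4=1, b_5=11, b_6=1.
chi = sum (-1)^k b_k = -26

-26


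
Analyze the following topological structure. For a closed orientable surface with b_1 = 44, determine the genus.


For a closed orientable surface: b_1 = 2g.
44 = 2g
g = 44 / 2 = 22

22


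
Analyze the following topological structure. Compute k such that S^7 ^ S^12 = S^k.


S^m ^ S^n = S^{m+n}.
k = 7 + 12 = 19

19


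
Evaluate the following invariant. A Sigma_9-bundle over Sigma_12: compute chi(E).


For a fiber bundle F -> E -> B (with CW structure): chi(E) = chi(B) * chi(F).
chi(Sigma_12) = -22, chi(Sigma_9) = -16.
chi(E) = (-22) * (-16) = 352

352


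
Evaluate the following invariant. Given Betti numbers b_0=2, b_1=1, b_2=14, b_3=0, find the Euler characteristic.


chi = sum_k (-1)^k b_k.
= (2) + (-1) + (14) + (0)
= 15

15


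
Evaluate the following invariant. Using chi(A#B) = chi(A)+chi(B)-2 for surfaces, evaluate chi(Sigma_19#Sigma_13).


chi(Sigma_19) = 2 - 2*19 = -36
chi(Sigma_13) = 2 - 2*13 = -24
For surfaces: chi(A#B) = chi(A) + chi(B) - 2.
chi = -36 + -24 - 2 = -62

-62


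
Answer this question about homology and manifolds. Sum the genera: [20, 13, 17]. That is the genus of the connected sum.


Genus is additive under connected sum of orientable surfaces.
g = 20 + 13 + 17 = 50

50


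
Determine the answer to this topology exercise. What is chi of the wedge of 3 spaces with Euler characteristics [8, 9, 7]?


chi(A v B) = chi(A) + chi(B) - 1 (one point identified).
For 3 spaces: chi = (sum chi_i) - (3 - 1).
sum = 24; chi = 24 - 2 = 22

22


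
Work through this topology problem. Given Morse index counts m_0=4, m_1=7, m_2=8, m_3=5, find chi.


Morse theory: chi(M) = sum_k (-1)^k m_k where m_k = #(index-k critical points).
= (4) + (-7) + (8) + (-5) = 0

0


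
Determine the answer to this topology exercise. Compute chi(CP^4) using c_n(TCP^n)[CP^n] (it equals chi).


For any closed oriented manifold, <e(TM),[M]> = chi(M).
chi(CP^4) = 4+1 = 5

5


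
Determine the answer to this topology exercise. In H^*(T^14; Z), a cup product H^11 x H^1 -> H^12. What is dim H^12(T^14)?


Cup product: H^p x H^q -> H^{p+q}; here p+q = 11+1 = 12.
rank H^k(T^n) = C(n,k).
C(14,12) = 91

91


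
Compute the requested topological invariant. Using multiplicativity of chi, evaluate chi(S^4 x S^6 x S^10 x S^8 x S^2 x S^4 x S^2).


chi is multiplicative: chi(X x Y) = chi(X) chi(Y).
Each even-dim sphere has chi = 2. There are 7 factors.
chi = 2^7 = 128

128


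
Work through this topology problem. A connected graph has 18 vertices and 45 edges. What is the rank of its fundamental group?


For a connected graph: rank(pi_1) = b_1 = E - V + 1 = 1 - chi.
chi = V - E = 18 - 45 = -27.
rank = 1 - (-27) = 45 - 18 + 1 = 28

28


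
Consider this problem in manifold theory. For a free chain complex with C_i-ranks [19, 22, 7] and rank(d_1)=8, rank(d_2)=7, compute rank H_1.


rank H_k = rank(ker d_k) - rank(im d_{k+1}).
rank(ker d_1) = rank(C_1) - rank(d_1) = 22 - 8 = 14.
rank(im d_{1+1}) = 7.
rank H_1 = 14 - 7 = 7

7


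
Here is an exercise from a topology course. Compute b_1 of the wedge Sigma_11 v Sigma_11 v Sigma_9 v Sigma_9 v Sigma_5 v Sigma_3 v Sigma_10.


For a wedge X v Y: reduced H_k(X v Y) = H_k(X) + H_k(Y).
Each Sigma_g contributes b_1 = 2g.
b_1 = 22 + 22 + 18 + 18 + 10 + 6 + 20 = 116

116


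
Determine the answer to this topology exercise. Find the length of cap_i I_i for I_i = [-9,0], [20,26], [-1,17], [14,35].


Intersection = [max(a_i), min(b_i)] = [20, 0].
Since 20 > 0, the intersection is empty.
Length = 0

0


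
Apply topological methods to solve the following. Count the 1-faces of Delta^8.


Delta^8 has 8+1 vertices. A 1-face is a choice of 1+1 vertices.
f_1 = C(8+1, 1+1) = C(9,2) = 36

36


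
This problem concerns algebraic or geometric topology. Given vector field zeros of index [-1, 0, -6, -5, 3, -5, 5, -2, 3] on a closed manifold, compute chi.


Poincare-Hopf: chi(M) = sum of indices of zeros.
chi = (-1) + (0) + (-6) + (-5) + (3) + (-5) + (5) + (-2) + (3) = -8

-8


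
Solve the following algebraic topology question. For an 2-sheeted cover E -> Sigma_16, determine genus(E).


For an n-sheeted cover: chi(E) = n * chi(B).
chi(Sigma_16) = 2 - 2*16 = -30.
chi(E) = 2 * (-30) = -60.
genus(E) = (2 - chi(E))/2 = (2 - (-60))/2 = 62/2 = 31

31


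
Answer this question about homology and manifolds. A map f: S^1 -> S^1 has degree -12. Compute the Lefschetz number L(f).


On S^1: L(f) = tr(f_0*) + (-1)^1 tr(f_1*) = 1 + (-1)^1 * deg(f).
L(f) = 1 + (-1)^1 * -12 = 1 + 12 = 13

13


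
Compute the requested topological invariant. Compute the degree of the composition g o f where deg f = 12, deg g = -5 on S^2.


Degree is multiplicative under composition: deg(g o f) = deg(g) * deg(f).
= -5 * 12 = -60

-60


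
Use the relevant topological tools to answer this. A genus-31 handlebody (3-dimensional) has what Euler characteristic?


A genus-g handlebody deformation retracts to a wedge of g circles.
chi(vee_g S^1) = 1 - g.
chi(H_31) = 1 - 31 = -30

-30


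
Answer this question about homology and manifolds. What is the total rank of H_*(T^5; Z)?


b_k(T^5) = C(5,k), so the sum over k is sum_k C(5,k) = 2^5.
Total = 2^5 = 32

32


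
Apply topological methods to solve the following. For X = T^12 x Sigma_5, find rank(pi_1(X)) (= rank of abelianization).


pi_1(A x B) = pi_1(A) x pi_1(B); rank of abelianization = b_1.
b_1(T^12) = 12, b_1(Sigma_5) = 2*5 = 10.
b_1(product) = 12 + 10 = 22

22


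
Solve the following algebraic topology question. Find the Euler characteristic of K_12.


K_12: V = 12, E = C(12,2) = 66.
chi = V - E = 12 - 66 = -54

-54


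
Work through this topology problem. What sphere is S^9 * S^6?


Join of spheres: S^m * S^n = S^{m+n+1}.
dim = 9 + 6 + 1 = 16

16


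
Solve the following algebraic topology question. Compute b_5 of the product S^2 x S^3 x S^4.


Each S^d has Poincare polynomial 1 + t^d.
The product S^2 x S^3 x S^4 has Poincare polynomial prod(1+t^d_i).
Expanding: b_0=1, b_2=1, b_3=1, b_4=1, b_5=1, b_6=1, b_7=1, b_9=1.
b_5 = 1

1


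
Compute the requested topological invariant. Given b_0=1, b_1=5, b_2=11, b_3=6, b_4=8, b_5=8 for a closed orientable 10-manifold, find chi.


By Poincare duality b_k = b_{10-k}, so full Betti numbers: b_0=1, b_1=5, b_2=11, b_3=6, b_4=8, b_5=8, b_6=8, b_7=6, b_8=11, b_9=5, b_10=1.
chi = sum (-1)^k b_k = 10

10


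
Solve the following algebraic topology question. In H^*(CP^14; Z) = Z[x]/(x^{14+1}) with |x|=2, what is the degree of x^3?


|x| = 2 in H^*(CP^n).
|x^3| = 3 * |x| = 3 * 2 = 6

6


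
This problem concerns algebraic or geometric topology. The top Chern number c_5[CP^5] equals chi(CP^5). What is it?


For any closed oriented manifold, <e(TM),[M]> = chi(M).
chi(CP^5) = 5+1 = 6

6


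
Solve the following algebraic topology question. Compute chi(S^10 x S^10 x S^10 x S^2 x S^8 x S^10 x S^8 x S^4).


chi is multiplicative: chi(X x Y) = chi(X) chi(Y).
Each even-dim sphere has chi = 2. There are 8 factors.
chi = 2^8 = 256

256


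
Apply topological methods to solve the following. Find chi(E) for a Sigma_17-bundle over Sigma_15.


For a fiber bundle F -> E -> B (with CW structure): chi(E) = chi(B) * chi(F).
chi(Sigma_15) = -28, chi(Sigma_17) = -32.
chi(E) = (-28) * (-32) = 896

896


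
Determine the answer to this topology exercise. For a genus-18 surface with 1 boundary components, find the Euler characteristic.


For a compact orientable surface with genus g and b boundary components: chi = 2 - 2g - b.
chi = 2 - 2*18 - 1 = 2 - 36 - 1 = -35

-35


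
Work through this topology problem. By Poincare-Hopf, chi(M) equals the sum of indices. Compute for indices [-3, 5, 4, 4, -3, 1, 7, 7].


Poincare-Hopf: chi(M) = sum of indices of zeros.
chi = (-3) + (5) + (4) + (4) + (-3) + (1) + (7) + (7) = 22

22


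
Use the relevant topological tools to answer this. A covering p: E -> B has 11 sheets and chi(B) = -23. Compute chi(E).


For a finite covering: chi(E) = (number of sheets) * chi(B).
chi(E) = 11 * (-23) = -253

-253


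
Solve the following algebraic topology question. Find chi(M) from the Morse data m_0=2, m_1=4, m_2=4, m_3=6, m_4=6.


Morse theory: chi(M) = sum_k (-1)^k m_k where m_k = #(index-k critical points).
= (2) + (-4) + (4) + (-6) + (6) = 2

2


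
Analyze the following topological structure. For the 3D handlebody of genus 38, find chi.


A genus-g handlebody deformation retracts to a wedge of g circles.
chi(vee_g S^1) = 1 - g.
chi(H_38) = 1 - 38 = -37

-37


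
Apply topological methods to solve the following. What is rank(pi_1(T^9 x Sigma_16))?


pi_1(A x B) = pi_1(A) x pi_1(B); rank of abelianization = b_1.
b_1(T^9) = 9, b_1(Sigma_16) = 2*16 = 32.
b_1(product) = 9 + 32 = 41

41


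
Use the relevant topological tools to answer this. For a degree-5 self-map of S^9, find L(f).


On S^9: L(f) = tr(f_0*) + (-1)^9 tr(f_9*) = 1 + (-1)^9 * deg(f).
L(f) = 1 + (-1)^9 * 5 = 1 + -5 = -4

-4


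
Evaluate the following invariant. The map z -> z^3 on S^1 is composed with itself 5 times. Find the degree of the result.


deg(f) = 3. Degree is multiplicative: deg(f^5) = (deg f)^5.
deg(f^5) = (3)^5 = 243

243


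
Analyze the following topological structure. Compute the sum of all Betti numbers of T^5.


b_k(T^5) = C(5,k), so the sum over k is sum_k C(5,k) = 2^5.
Total = 2^5 = 32

32


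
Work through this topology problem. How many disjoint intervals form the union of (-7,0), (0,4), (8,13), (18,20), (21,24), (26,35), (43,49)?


Sort and merge overlapping open intervals.
Merged: (-7,0), (0,4), (8,13), (18,20), (21,24), (26,35), (43,49).
Number of components = 7

7


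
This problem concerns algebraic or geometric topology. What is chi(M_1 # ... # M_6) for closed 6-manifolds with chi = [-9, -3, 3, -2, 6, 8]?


For n-manifolds: chi(A#B) = chi(A) + chi(B) - chi(S^6).
chi(S^6) = 1 + (-1)^6 = 2.
chi(#) = (sum chi_i) - (6-1)*chi(S^6) = 3 - 5*2 = -7

-7


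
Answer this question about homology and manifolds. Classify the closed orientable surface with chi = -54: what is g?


chi = 2 - 2g for closed orientable surfaces.
-54 = 2 - 2g
2g = 2 - (-54) = 56
g = 28

28


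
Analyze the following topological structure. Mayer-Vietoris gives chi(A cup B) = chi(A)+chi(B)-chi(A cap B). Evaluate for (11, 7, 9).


chi(A cup B) = chi(A) + chi(B) - chi(A cap B)
= 11 + (7) - (9)
= 9

9


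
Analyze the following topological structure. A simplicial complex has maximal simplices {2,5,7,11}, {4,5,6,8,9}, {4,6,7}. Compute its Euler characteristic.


Enumerate all faces; f-vector: f_0=8, f_1=18, f_2=15, f_3=6, f_4=1.
chi = sum (-1)^k f_k = 0

0


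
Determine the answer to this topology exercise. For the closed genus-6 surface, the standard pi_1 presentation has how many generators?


Standard presentation: pi_1(Sigma_g) = <a_1,b_1,...,a_g,b_g | [a_1,b_1]...[a_g,b_g] = 1>.
Number of generators = 2g = 2*6 = 12

12


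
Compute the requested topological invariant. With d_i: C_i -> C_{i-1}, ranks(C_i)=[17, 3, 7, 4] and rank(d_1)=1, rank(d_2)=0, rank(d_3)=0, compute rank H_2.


rank H_k = rank(ker d_k) - rank(im d_{k+1}).
rank(ker d_2) = rank(C_2) - rank(d_2) = 7 - 0 = 7.
rank(im d_{2+1}) = 0.
rank H_2 = 7 - 0 = 7

7


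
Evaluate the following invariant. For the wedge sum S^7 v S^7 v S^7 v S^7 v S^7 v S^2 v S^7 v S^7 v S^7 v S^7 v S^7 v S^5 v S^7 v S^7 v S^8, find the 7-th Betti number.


For a wedge of spheres, H_k (k>0) is free on one generator per sphere of dimension k.
Spheres of dimension 7: count = 12.
b_7 = 12

12


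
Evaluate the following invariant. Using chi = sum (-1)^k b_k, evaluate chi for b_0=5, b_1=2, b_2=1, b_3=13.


chi = sum_k (-1)^k b_k.
= (5) + (-2) + (1) + (-13)
= -9

-9


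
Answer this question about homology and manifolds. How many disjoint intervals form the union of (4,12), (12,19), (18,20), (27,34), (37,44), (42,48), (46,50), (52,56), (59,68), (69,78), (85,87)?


Sort and merge overlapping open intervals.
Merged: (4,12), (12,20), (27,34), (37,50), (52,56), (59,68), (69,78), (85,87).
Number of components = 8

8


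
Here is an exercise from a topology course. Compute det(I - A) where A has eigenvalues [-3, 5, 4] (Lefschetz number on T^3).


For a torus self-map: L(f) = det(I - A) where A acts on H_1.
L(f) = (1--3) * (1-5) * (1-4) = 4 * -4 * -3 = 48

48


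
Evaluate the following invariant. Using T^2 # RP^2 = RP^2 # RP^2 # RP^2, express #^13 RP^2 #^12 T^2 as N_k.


Since a >= 1, the sum is non-orientable; each T^2 can be replaced by RP^2 # RP^2 (since T^2#RP^2 = 3RP^2).
Total crosscaps k = 13 + 2*12 = 37.
Check via chi: chi = 13*1 + 12*0 - (13+12-1)*2 = -35 = 2 - k = -35. Consistent.

37


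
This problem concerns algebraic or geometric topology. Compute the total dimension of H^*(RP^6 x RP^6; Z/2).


dim H^*(RP^n; Z/2) = n+1 (one Z/2 in each degree 0..n).
Total Betti number is multiplicative.
Total = (6+1) * (6+1) = 7 * 7 = 49

49


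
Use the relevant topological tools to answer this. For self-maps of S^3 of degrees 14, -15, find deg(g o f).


Degree is multiplicative under composition: deg(g o f) = deg(g) * deg(f).
= -15 * 14 = -210

-210


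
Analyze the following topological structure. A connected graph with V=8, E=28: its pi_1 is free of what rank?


For a connected graph: rank(pi_1) = b_1 = E - V + 1 = 1 - chi.
chi = V - E = 8 - 28 = -20.
rank = 1 - (-20) = 28 - 8 + 1 = 21

21


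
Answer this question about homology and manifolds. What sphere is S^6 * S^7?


Join of spheres: S^m * S^n = S^{m+n+1}.
dim = 6 + 7 + 1 = 14

14


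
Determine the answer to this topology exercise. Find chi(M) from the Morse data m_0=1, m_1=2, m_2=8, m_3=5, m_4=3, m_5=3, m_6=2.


Morse theory: chi(M) = sum_k (-1)^k m_k where m_k = #(index-k critical points).
= (1) + (-2) + (8) + (-5) + (3) + (-3) + (2) = 4

4


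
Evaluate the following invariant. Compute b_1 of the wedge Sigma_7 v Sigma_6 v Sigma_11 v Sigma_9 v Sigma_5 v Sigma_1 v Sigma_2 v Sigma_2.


For a wedge X v Y: reduced H_k(X v Y) = H_k(X) + H_k(Y).
Each Sigma_g contributes b_1 = 2g.
b_1 = 14 + 12 + 22 + 18 + 10 + 2 + 4 + 4 = 86

86


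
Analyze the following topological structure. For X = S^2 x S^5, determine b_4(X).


Each S^d has Poincare polynomial 1 + t^d.
The product S^2 x S^5 has Poincare polynomial prod(1+t^d_i).
Expanding: b_0=1, b_2=1, b_5=1, b_7=1.
b_4 = 0

0


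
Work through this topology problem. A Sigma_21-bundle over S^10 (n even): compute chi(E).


chi(S^10) = 2 (n even), chi(Sigma_21) = 2 - 2*21 = -40.
chi(E) = 2 * (-40) = -80

-80


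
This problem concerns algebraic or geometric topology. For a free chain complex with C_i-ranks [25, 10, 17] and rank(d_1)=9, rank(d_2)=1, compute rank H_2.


rank H_k = rank(ker d_k) - rank(im d_{k+1}).
rank(ker d_2) = rank(C_2) - rank(d_2) = 17 - 1 = 16.
rank(im d_{2+1}) = 0.
rank H_2 = 16 - 0 = 16

16


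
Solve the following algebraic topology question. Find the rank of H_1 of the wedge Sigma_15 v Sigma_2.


For a wedge: H_1(A v B) = H_1(A) + H_1(B).
b_1(Sigma_15) = 30, b_1(Sigma_2) = 4.
b_1 = 30 + 4 = 34

34


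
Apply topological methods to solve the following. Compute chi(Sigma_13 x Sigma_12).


chi(Sigma_13) = 2 - 2*13 = -24
chi(Sigma_12) = 2 - 2*12 = -22
chi(product) = (-24) * (-22) = 528

528


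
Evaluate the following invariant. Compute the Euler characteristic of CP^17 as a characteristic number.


For any closed oriented manifold, <e(TM),[M]> = chi(M).
chi(CP^17) = 17+1 = 18

18


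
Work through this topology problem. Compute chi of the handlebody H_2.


A genus-g handlebody deformation retracts to a wedge of g circles.
chi(vee_g S^1) = 1 - g.
chi(H_2) = 1 - 2 = -1

-1


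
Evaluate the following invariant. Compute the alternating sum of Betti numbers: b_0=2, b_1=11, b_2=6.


chi = sum_k (-1)^k b_k.
= (2) + (-11) + (6)
= -3

-3


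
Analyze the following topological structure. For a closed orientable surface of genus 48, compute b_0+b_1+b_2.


For Sigma_48: b_0 = 1, b_1 = 2g = 96, b_2 = 1.
Total = 1 + 96 + 1 = 98

98


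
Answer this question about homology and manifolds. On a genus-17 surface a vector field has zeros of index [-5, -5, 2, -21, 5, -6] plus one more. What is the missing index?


Poincare-Hopf: sum of indices = chi(M).
chi(Sigma_17) = 2 - 2*17 = -32.
Sum of known indices = -30.
x = chi - (sum known) = -32 - (-30) = -2

-2


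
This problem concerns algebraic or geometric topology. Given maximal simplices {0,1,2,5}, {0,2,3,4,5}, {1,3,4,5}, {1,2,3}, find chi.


Enumerate all faces; f-vector: f_0=6, f_1=15, f_2=17, f_3=7, f_4=1.
chi = sum (-1)^k f_k = 2

2


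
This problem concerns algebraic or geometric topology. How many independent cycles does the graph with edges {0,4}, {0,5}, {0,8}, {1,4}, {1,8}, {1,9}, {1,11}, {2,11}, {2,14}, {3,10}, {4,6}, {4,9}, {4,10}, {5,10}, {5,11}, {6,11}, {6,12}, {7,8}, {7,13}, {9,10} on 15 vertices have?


b_1 = E - V + (number of components).
E = 20, V = 15, components = 1.
b_1 = 20 - 15 + 1 = 6

6


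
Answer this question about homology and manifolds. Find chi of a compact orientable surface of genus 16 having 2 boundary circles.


For a compact orientable surface with genus g and b boundary components: chi = 2 - 2g - b.
chi = 2 - 2*16 - 2 = 2 - 32 - 2 = -32

-32


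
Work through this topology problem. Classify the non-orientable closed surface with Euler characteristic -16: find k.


chi = 2 - k for closed non-orientable surfaces with k crosscaps.
-16 = 2 - k
k = 2 - (-16) = 18

18


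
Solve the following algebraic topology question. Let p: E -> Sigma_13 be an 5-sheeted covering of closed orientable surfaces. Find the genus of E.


For an n-sheeted cover: chi(E) = n * chi(B).
chi(Sigma_13) = 2 - 2*13 = -24.
chi(E) = 5 * (-24) = -120.
genus(E) = (2 - chi(E))/2 = (2 - (-120))/2 = 122/2 = 61

61


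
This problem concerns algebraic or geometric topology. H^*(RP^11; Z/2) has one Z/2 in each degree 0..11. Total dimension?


H^k(RP^11; Z/2) = Z/2 for each 0 <= k <= 11.
Total dimension = 11 + 1 = 12

12


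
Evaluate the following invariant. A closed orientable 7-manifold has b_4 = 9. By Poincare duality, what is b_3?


Poincare duality for closed orientable n-manifolds: b_k = b_{n-k}.
Here n = 7, so b_3 = b_4 = 9

9


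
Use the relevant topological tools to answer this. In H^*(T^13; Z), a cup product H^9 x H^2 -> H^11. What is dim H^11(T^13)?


Cup product: H^p x H^q -> H^{p+q}; here p+q = 9+2 = 11.
rank H^k(T^n) = C(n,k).
C(13,11) = 78

78


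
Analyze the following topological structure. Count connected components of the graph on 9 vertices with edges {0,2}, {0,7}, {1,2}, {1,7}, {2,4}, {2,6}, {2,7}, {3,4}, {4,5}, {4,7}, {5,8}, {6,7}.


Run DFS/union-find over 9 vertices.
V = 9, E = 12.
Number of components = 1

1


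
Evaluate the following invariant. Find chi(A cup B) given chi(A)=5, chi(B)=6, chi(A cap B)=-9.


chi(A cup B) = chi(A) + chi(B) - chi(A cap B)
= 5 + (6) - (-9)
= 20

20


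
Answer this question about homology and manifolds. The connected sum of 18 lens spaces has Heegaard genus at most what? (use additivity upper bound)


Heegaard genus satisfies g(A#B) <= g(A) + g(B).
Each lens space has g = 1.
Upper bound: 18 * 1 = 18

18


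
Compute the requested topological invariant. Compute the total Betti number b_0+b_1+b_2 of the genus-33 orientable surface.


For Sigma_33: b_0 = 1, b_1 = 2g = 66, b_2 = 1.
Total = 1 + 66 + 1 = 68

68


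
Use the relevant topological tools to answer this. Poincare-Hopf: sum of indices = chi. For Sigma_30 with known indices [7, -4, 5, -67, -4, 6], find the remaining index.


Poincare-Hopf: sum of indices = chi(M).
chi(Sigma_30) = 2 - 2*30 = -58.
Sum of known indices = -57.
x = chi - (sum known) = -58 - (-57) = -1

-1


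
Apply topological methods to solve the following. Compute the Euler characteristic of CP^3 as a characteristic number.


For any closed oriented manifold, <e(TM),[M]> = chi(M).
chi(CP^3) = 3+1 = 4

4


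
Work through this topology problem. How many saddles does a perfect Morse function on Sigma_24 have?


A perfect Morse function has m_k = b_k.
For Sigma_24: b_0=1, b_1=2g=48, b_2=1.
Saddles m_1 = 2g = 48

48


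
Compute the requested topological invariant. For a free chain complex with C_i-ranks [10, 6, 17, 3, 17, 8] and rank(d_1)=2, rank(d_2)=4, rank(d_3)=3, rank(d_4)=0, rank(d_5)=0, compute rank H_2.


rank H_k = rank(ker d_k) - rank(im d_{k+1}).
rank(ker d_2) = rank(C_2) - rank(d_2) = 17 - 4 = 13.
rank(im d_{2+1}) = 3.
rank H_2 = 13 - 3 = 10

10


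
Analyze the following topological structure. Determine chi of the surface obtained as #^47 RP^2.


For a non-orientable closed surface with k crosscaps: chi = 2 - k.
Here k = 47.
chi = 2 - 47 = -45

-45


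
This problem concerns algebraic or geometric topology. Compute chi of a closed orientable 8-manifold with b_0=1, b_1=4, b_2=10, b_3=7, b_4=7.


By Poincare duality b_k = b_{8-k}, so full Betti numbers: b_0=1, b_1=4, b_2=10, b_3=7, b_4=7, b_5=7, b_6=10, b_7=4, b_8=1.
chi = sum (-1)^k b_k = 7

7


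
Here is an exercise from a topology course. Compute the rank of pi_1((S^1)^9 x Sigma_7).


pi_1(A x B) = pi_1(A) x pi_1(B); rank of abelianization = b_1.
b_1(T^9) = 9, b_1(Sigma_7) = 2*7 = 14.
b_1(product) = 9 + 14 = 23

23


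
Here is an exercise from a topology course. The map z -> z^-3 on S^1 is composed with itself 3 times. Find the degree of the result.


deg(f) = -3. Degree is multiplicative: deg(f^3) = (deg f)^3.
deg(f^3) = (-3)^3 = -27

-27


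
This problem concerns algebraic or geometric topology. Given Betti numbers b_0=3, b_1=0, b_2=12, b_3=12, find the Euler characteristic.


chi = sum_k (-1)^k b_k.
= (3) + (0) + (12) + (-12)
= 3

3


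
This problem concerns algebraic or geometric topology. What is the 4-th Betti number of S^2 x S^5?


Each S^d has Poincare polynomial 1 + t^d.
The product S^2 x S^5 has Poincare polynomial prod(1+t^d_i).
Expanding: b_0=1, b_2=1, b_5=1, b_7=1.
b_4 = 0

0


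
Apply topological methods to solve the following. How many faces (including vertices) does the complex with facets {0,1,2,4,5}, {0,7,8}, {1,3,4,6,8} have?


Each maximal simplex on m vertices has 2^m - 1 nonempty faces.
Take the union (dedupe shared faces).
Total distinct faces = 64

64


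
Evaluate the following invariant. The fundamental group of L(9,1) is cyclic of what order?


pi_1(L(p,q)) = Z/pZ for any q coprime to p.
|pi_1(L(9,1))| = 9

9


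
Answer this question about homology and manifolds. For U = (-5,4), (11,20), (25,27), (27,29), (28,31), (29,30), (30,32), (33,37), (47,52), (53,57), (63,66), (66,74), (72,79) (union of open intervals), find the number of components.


Sort and merge overlapping open intervals.
Merged: (-5,4), (11,20), (25,27), (27,32), (33,37), (47,52), (53,57), (63,66), (66,79).
Number of components = 9

9


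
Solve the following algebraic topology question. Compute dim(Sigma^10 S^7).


Each suspension raises dimension by 1: Sigma S^n = S^{n+1}.
Sigma^10 S^7 = S^{7+10} = S^17

17


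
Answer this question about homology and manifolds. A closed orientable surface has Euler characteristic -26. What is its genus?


chi = 2 - 2g for closed orientable surfaces.
-26 = 2 - 2g
2g = 2 - (-26) = 28
g = 14

14


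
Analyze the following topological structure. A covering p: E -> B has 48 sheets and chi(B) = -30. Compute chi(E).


For a finite covering: chi(E) = (number of sheets) * chi(B).
chi(E) = 48 * (-30) = -1440

-1440


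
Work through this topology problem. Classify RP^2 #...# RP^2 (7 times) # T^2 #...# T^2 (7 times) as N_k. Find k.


Since a >= 1, the sum is non-orientable; each T^2 can be replaced by RP^2 # RP^2 (since T^2#RP^2 = 3RP^2).
Total crosscaps k = 7 + 2*7 = 21.
Check via chi: chi = 7*1 + 7*0 - (7+7-1)*2 = -19 = 2 - k = -19. Consistent.

21


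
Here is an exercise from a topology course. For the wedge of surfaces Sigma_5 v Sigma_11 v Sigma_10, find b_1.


For a wedge X v Y: reduced H_k(X v Y) = H_k(X) + H_k(Y).
Each Sigma_g contributes b_1 = 2g.
b_1 = 10 + 22 + 20 = 52

52


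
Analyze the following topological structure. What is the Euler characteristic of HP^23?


HP^23 has one cell in each dimension 0, 4, ..., 4*23 (23+1 cells, all even-dim).
chi = 23 + 1 = 24

24


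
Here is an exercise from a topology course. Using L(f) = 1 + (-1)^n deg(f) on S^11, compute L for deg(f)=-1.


On S^11: L(f) = tr(f_0*) + (-1)^11 tr(f_11*) = 1 + (-1)^11 * deg(f).
L(f) = 1 + (-1)^11 * -1 = 1 + 1 = 2

2


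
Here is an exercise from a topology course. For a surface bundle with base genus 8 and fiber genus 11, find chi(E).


For a fiber bundle F -> E -> B (with CW structure): chi(E) = chi(B) * chi(F).
chi(Sigma_8) = -14, chi(Sigma_11) = -20.
chi(E) = (-14) * (-20) = 280

280


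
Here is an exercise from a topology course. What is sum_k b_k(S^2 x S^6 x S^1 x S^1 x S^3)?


Total Betti number is multiplicative under products.
Each S^d (d>=1) has total Betti number 2.
There are 5 sphere factors.
Total = 2^5 = 32

32


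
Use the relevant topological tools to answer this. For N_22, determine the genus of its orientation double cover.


chi(N_22) = 2 - 22 = -20.
Double cover: chi(Sigma_g) = 2 * chi(N_22) = 2*(-20) = -40.
2 - 2g = -40, so g = (2 - (-40))/2 = 42/2 = 21

21


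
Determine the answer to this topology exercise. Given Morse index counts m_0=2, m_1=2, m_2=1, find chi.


Morse theory: chi(M) = sum_k (-1)^k m_k where m_k = #(index-k critical points).
= (2) + (-2) + (1) = 1

1
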